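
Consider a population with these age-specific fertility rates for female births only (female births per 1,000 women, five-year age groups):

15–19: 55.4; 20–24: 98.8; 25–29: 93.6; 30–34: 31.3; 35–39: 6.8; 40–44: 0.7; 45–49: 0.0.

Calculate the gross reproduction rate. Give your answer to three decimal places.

1.433

Sum of female ASFRs = 55.4 + 98.8 + 93.6 + 31.3 + 6.8 + 0.7 + 0.0 = 286.6
GRR = 5 × 286.6 / 1000 = 1.433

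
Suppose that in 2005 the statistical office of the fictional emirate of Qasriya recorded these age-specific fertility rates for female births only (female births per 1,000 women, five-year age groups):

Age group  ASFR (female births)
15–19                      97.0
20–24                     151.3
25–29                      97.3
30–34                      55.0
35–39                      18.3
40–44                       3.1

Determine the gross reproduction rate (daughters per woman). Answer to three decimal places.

Sum of female ASFRs = 97.0 + 151.3 + 97.3 + 55.0 + 18.3 + 3.1 = 422.0
GRR = 5 × 422.0 / 1000 = 2.11

2.110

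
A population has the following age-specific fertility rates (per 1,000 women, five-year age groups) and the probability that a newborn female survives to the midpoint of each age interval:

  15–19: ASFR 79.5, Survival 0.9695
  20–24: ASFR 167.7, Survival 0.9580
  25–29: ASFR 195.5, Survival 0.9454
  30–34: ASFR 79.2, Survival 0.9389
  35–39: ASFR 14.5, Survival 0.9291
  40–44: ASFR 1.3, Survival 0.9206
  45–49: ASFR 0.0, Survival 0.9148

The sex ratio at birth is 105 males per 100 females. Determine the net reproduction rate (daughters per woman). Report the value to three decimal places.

1.248

Proportion female at birth = 100 / (100 + 105) = 0.48780.
Survival-weighted fertility by age (5·fₓ·Sₓ):
  15–19: 5 × 79.5/1000 × 0.9695 = 0.38538
  20–24: 5 × 167.7/1000 × 0.9580 = 0.80328
  25–29: 5 × 195.5/1000 × 0.9454 = 0.92413
  30–34: 5 × 79.2/1000 × 0.9389 = 0.37180
  35–39: 5 × 14.5/1000 × 0.9291 = 0.06736
  40–44: 5 × 1.3/1000 × 0.9206 = 0.00598
  45–49: 5 × 0.0/1000 × 0.9148 = 0.00000
Sum = 2.55793
NRR = 0.48780 × 2.55793 = 1.24776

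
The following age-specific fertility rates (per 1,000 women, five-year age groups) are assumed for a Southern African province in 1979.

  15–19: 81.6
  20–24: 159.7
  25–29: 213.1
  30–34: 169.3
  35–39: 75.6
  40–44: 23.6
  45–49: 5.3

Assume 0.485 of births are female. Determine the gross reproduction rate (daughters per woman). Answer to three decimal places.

Proportion female at birth = 0.485.
Sum of ASFRs = 81.6 + 159.7 + 213.1 + 169.3 + 75.6 + 23.6 + 5.3 = 728.2
TFR = 5 × 728.2 / 1000 = 3.641
GRR = 0.485 × 3.641 = 1.76589

1.766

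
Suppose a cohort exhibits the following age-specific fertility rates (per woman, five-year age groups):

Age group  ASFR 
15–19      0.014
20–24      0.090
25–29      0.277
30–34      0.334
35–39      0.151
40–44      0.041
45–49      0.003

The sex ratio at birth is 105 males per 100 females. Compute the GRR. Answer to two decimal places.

Proportion female at birth = 100 / (100 + 105) = 0.48780.
Sum of ASFRs = 0.014 + 0.090 + 0.277 + 0.334 + 0.151 + 0.041 + 0.003 = 0.910
TFR = 5 × 0.910 = 4.55
GRR = 0.48780 × 4.55 = 2.21949

2.22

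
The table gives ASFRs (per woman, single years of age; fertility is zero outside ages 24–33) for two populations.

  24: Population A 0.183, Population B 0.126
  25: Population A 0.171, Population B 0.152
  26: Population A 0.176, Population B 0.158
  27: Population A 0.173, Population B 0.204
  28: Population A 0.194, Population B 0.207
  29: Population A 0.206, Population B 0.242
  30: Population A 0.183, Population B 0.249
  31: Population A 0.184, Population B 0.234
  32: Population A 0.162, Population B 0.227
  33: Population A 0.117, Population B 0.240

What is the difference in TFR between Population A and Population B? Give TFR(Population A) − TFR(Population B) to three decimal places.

Population A:
  Sum of ASFRs = 0.183 + 0.171 + 0.176 + 0.173 + 0.194 + 0.206 + 0.183 + 0.184 + 0.162 + 0.117 = 1.749
  TFR = 1.749
Population B:
  Sum of ASFRs = 0.126 + 0.152 + 0.158 + 0.204 + 0.207 + 0.242 + 0.249 + 0.234 + 0.227 + 0.240 = 2.039
  TFR = 2.039
Difference = 1.749 − 2.039 = -0.29

-0.290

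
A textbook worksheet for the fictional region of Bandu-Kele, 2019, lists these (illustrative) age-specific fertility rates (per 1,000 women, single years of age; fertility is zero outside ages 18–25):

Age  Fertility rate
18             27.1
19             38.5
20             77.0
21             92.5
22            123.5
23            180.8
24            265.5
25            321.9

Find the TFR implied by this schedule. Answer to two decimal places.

1.13

Sum of ASFRs = 27.1 + 38.5 + 77.0 + 92.5 + 123.5 + 180.8 + 265.5 + 321.9 = 1126.8
TFR = 1126.8 / 1000 = 1.1268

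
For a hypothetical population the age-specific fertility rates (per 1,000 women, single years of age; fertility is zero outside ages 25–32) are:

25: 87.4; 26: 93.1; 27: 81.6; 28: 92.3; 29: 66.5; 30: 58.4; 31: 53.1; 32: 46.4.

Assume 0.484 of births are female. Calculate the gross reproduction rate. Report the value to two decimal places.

0.28

Proportion female at birth = 0.484.
Sum of ASFRs = 87.4 + 93.1 + 81.6 + 92.3 + 66.5 + 58.4 + 53.1 + 46.4 = 578.8
TFR = 578.8 / 1000 = 0.5788
GRR = 0.484 × 0.5788 = 0.28014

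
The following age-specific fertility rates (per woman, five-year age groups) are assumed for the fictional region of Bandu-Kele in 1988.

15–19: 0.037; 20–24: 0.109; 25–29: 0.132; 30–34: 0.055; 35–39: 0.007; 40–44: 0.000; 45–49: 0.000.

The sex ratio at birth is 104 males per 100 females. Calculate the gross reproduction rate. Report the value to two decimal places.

0.83

Proportion female at birth = 100 / (100 + 104) = 0.49020.
Sum of ASFRs = 0.037 + 0.109 + 0.132 + 0.055 + 0.007 + 0.000 + 0.000 = 0.340
TFR = 5 × 0.340 = 1.7
GRR = 0.49020 × 1.7 = 0.83334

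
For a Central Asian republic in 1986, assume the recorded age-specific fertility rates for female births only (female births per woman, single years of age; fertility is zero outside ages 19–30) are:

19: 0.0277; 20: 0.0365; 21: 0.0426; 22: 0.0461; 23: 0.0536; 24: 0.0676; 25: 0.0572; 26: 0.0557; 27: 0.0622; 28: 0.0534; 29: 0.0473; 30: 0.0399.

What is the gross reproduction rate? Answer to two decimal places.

Sum of female ASFRs = 0.0277 + 0.0365 + 0.0426 + 0.0461 + 0.0536 + 0.0676 + 0.0572 + 0.0557 + 0.0622 + 0.0534 + 0.0473 + 0.0399 = 0.5898
GRR = 0.5898

0.59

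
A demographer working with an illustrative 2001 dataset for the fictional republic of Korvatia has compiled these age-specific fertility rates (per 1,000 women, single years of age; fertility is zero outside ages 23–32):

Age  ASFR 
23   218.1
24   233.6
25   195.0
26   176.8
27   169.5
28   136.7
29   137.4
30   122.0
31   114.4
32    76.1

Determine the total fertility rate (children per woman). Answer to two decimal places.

Sum of ASFRs = 218.1 + 233.6 + 195.0 + 176.8 + 169.5 + 136.7 + 137.4 + 122.0 + 114.4 + 76.1 = 1579.6
TFR = 1579.6 / 1000 = 1.5796

1.58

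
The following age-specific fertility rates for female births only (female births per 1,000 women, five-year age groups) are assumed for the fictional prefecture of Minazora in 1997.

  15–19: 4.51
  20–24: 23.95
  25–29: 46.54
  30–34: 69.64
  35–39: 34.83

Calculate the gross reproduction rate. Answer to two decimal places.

0.90

Sum of female ASFRs = 4.51 + 23.95 + 46.54 + 69.64 + 34.83 = 179.47
GRR = 5 × 179.47 / 1000 = 0.89735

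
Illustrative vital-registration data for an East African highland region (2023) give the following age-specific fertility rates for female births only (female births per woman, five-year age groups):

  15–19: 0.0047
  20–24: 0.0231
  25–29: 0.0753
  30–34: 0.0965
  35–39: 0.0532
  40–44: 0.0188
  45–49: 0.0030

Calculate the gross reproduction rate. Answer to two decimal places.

Sum of female ASFRs = 0.0047 + 0.0231 + 0.0753 + 0.0965 + 0.0532 + 0.0188 + 0.0030 = 0.2746
GRR = 5 × 0.2746 = 1.373

1.37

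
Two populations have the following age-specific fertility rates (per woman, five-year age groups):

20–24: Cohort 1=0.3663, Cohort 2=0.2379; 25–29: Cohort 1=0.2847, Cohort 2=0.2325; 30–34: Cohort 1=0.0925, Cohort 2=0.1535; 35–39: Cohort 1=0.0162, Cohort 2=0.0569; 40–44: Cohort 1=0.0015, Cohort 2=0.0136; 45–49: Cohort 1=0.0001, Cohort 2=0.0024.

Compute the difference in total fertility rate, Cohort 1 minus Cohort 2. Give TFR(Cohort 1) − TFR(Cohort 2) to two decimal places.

Cohort 1:
  Sum of ASFRs = 0.3663 + 0.2847 + 0.0925 + 0.0162 + 0.0015 + 0.0001 = 0.7613
  TFR = 5 × 0.7613 = 3.8065
Cohort 2:
  Sum of ASFRs = 0.2379 + 0.2325 + 0.1535 + 0.0569 + 0.0136 + 0.0024 = 0.6968
  TFR = 5 × 0.6968 = 3.484
Difference = 3.8065 − 3.484 = 0.3225

0.32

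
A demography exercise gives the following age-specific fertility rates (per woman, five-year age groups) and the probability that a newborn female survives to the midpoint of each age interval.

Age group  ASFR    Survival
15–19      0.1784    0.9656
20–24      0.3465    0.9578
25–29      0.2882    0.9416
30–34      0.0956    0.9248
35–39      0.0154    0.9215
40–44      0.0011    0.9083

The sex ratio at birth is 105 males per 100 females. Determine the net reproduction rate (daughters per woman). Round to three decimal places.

Proportion female at birth = 100 / (100 + 105) = 0.48780.
Weighting each age-specific rate by interval width and survival:
  15–19: 5 × 0.1784 × 0.9656 = 0.86132
  20–24: 5 × 0.3465 × 0.9578 = 1.65939
  25–29: 5 × 0.2882 × 0.9416 = 1.35685
  30–34: 5 × 0.0956 × 0.9248 = 0.44205
  35–39: 5 × 0.0154 × 0.9215 = 0.07096
  40–44: 5 × 0.0011 × 0.9083 = 0.00500
Sum = 4.39557
NRR = 0.48780 × 4.39557 = 2.14416

2.144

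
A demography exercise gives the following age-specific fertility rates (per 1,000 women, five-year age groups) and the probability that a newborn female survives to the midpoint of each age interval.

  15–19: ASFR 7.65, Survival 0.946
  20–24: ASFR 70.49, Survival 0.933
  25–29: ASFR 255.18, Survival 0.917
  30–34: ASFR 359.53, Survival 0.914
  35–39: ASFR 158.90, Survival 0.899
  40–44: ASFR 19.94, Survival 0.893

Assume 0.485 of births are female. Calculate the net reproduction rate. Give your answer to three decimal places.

1.931

Proportion female at birth = 0.485.
Survival-weighted fertility by age (5·fₓ·Sₓ):
  15–19: 5 × 7.65/1000 × 0.946 = 0.03618
  20–24: 5 × 70.49/1000 × 0.933 = 0.32884
  25–29: 5 × 255.18/1000 × 0.917 = 1.17000
  30–34: 5 × 359.53/1000 × 0.914 = 1.64305
  35–39: 5 × 158.90/1000 × 0.899 = 0.71426
  40–44: 5 × 19.94/1000 × 0.893 = 0.08903
Sum = 3.98136
NRR = 0.485 × 3.98136 = 1.93096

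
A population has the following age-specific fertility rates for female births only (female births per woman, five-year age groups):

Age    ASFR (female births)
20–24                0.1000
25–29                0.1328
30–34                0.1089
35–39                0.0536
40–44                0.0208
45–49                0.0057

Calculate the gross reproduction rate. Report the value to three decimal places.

2.109

Sum of female ASFRs = 0.1000 + 0.1328 + 0.1089 + 0.0536 + 0.0208 + 0.0057 = 0.4218
GRR = 5 × 0.4218 = 2.109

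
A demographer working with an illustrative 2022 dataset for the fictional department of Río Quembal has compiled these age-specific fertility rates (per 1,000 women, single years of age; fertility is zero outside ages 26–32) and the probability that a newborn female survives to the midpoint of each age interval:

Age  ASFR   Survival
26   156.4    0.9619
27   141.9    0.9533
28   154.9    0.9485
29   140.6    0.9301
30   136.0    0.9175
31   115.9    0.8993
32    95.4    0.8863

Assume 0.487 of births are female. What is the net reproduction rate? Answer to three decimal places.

Proportion female at birth = 0.487.
Survival-weighted fertility by age (1·fₓ·Sₓ):
  26: 1 × 156.4/1000 × 0.9619 = 0.15044
  27: 1 × 141.9/1000 × 0.9533 = 0.13527
  28: 1 × 154.9/1000 × 0.9485 = 0.14692
  29: 1 × 140.6/1000 × 0.9301 = 0.13077
  30: 1 × 136.0/1000 × 0.9175 = 0.12478
  31: 1 × 115.9/1000 × 0.8993 = 0.10423
  32: 1 × 95.4/1000 × 0.8863 = 0.08455
Sum = 0.87696
NRR = 0.487 × 0.87696 = 0.42708
NRR < 1, so the cohort does not fully replace itself.

0.427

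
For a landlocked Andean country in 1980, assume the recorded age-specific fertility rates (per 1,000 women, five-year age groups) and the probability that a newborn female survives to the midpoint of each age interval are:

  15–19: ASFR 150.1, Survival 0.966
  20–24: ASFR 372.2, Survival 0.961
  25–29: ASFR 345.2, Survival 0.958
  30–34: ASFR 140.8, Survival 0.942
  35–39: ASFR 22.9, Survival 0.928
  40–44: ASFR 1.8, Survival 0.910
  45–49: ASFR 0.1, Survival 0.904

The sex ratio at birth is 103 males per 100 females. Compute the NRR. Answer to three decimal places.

Proportion female at birth = 100 / (100 + 103) = 0.49261.
Each age group contributes 5 × ASFR × survival:
  15–19: 5 × 150.1/1000 × 0.966 = 0.72498
  20–24: 5 × 372.2/1000 × 0.961 = 1.78842
  25–29: 5 × 345.2/1000 × 0.958 = 1.65351
  30–34: 5 × 140.8/1000 × 0.942 = 0.66317
  35–39: 5 × 22.9/1000 × 0.928 = 0.10626
  40–44: 5 × 1.8/1000 × 0.910 = 0.00819
  45–49: 5 × 0.1/1000 × 0.904 = 0.00045
Sum = 4.94498
NRR = 0.49261 × 4.94498 = 2.43595

2.436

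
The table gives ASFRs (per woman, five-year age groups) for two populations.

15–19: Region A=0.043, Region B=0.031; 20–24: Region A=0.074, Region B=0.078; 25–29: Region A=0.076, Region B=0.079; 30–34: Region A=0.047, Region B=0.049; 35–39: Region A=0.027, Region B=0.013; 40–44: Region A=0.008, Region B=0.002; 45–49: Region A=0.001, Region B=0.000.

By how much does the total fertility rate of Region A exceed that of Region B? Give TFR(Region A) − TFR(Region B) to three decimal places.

0.120

Region A:
  Sum of ASFRs = 0.043 + 0.074 + 0.076 + 0.047 + 0.027 + 0.008 + 0.001 = 0.276
  TFR = 5 × 0.276 = 1.38
Region B:
  Sum of ASFRs = 0.031 + 0.078 + 0.079 + 0.049 + 0.013 + 0.002 + 0.000 = 0.252
  TFR = 5 × 0.252 = 1.26
Difference = 1.38 − 1.26 = 0.12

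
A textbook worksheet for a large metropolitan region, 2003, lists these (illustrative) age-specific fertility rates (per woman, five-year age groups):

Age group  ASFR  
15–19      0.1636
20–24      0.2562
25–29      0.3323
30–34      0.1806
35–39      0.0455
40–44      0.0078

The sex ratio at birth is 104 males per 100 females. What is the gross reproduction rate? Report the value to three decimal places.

2.417

Proportion female at birth = 100 / (100 + 104) = 0.49020.
Sum of ASFRs = 0.1636 + 0.2562 + 0.3323 + 0.1806 + 0.0455 + 0.0078 = 0.9860
TFR = 5 × 0.9860 = 4.93
GRR = 0.49020 × 4.93 = 2.41669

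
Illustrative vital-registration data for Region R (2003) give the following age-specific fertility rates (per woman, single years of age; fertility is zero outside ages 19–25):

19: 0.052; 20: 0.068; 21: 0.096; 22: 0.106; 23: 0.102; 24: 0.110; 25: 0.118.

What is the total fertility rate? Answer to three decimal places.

Sum of ASFRs = 0.052 + 0.068 + 0.096 + 0.106 + 0.102 + 0.110 + 0.118 = 0.652
TFR = 0.652

0.652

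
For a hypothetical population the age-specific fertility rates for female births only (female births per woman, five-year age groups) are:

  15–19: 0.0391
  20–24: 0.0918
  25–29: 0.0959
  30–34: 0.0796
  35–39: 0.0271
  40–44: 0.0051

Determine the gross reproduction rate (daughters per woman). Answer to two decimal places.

1.69

Sum of female ASFRs = 0.0391 + 0.0918 + 0.0959 + 0.0796 + 0.0271 + 0.0051 = 0.3386
GRR = 5 × 0.3386 = 1.693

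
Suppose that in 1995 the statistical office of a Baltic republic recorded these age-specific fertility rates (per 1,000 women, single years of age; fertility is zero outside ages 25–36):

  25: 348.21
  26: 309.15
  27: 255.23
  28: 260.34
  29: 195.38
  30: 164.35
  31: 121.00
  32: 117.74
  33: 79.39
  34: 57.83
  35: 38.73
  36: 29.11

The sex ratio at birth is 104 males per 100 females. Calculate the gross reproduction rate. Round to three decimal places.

0.969

Proportion female at birth = 100 / (100 + 104) = 0.49020.
Sum of ASFRs = 348.21 + 309.15 + 255.23 + 260.34 + 195.38 + 164.35 + 121.00 + 117.74 + 79.39 + 57.83 + 38.73 + 29.11 = 1976.46
TFR = 1976.46 / 1000 = 1.97646
GRR = 0.49020 × 1.97646 = 0.96886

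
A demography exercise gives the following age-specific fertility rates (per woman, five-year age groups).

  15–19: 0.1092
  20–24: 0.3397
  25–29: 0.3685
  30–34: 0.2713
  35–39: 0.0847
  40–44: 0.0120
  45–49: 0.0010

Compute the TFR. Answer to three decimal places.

Sum of ASFRs = 0.1092 + 0.3397 + 0.3685 + 0.2713 + 0.0847 + 0.0120 + 0.0010 = 1.1864
TFR = 5 × 1.1864 = 5.932

5.932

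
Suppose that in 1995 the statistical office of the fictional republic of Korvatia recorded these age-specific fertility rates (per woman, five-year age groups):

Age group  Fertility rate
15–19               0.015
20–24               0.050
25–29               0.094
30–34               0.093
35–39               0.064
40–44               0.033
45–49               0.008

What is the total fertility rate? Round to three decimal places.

Sum of ASFRs = 0.015 + 0.050 + 0.094 + 0.093 + 0.064 + 0.033 + 0.008 = 0.357
TFR = 5 × 0.357 = 1.785

1.785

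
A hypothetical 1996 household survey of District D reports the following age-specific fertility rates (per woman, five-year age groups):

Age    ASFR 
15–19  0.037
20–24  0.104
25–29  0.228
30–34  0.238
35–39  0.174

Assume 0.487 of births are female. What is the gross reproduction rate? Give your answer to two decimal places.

Proportion female at birth = 0.487.
Sum of ASFRs = 0.037 + 0.104 + 0.228 + 0.238 + 0.174 = 0.781
TFR = 5 × 0.781 = 3.905
GRR = 0.487 × 3.905 = 1.90174

1.90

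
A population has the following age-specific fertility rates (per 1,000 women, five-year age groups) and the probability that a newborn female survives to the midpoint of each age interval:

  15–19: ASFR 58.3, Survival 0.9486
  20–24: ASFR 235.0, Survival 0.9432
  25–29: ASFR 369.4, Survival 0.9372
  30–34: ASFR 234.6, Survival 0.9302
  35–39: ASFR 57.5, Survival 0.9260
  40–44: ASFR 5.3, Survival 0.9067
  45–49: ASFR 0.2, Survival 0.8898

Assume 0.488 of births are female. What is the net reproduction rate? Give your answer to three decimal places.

2.195

Proportion female at birth = 0.488.
Weighting each age-specific rate by interval width and survival:
  15–19: 5 × 58.3/1000 × 0.9486 = 0.27652
  20–24: 5 × 235.0/1000 × 0.9432 = 1.10826
  25–29: 5 × 369.4/1000 × 0.9372 = 1.73101
  30–34: 5 × 234.6/1000 × 0.9302 = 1.09112
  35–39: 5 × 57.5/1000 × 0.9260 = 0.26623
  40–44: 5 × 5.3/1000 × 0.9067 = 0.02403
  45–49: 5 × 0.2/1000 × 0.8898 = 0.00089
Sum = 4.49806
NRR = 0.488 × 4.49806 = 2.19505
NRR > 1, so each generation more than replaces itself.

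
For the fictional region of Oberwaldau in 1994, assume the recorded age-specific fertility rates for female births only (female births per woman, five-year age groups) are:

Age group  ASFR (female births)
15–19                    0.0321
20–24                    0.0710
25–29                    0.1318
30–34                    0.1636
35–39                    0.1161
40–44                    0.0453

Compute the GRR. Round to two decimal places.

Sum of female ASFRs = 0.0321 + 0.0710 + 0.1318 + 0.1636 + 0.1161 + 0.0453 = 0.5599
GRR = 5 × 0.5599 = 2.7995

2.80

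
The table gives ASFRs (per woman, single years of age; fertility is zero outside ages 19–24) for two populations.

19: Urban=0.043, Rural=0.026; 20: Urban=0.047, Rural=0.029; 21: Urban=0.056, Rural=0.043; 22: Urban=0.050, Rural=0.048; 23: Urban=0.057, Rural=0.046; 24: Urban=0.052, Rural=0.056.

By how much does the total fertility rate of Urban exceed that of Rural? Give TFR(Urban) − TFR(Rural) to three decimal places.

0.057

Urban:
  Sum of ASFRs = 0.043 + 0.047 + 0.056 + 0.050 + 0.057 + 0.052 = 0.305
  TFR = 0.305
Rural:
  Sum of ASFRs = 0.026 + 0.029 + 0.043 + 0.048 + 0.046 + 0.056 = 0.248
  TFR = 0.248
Difference = 0.305 − 0.248 = 0.057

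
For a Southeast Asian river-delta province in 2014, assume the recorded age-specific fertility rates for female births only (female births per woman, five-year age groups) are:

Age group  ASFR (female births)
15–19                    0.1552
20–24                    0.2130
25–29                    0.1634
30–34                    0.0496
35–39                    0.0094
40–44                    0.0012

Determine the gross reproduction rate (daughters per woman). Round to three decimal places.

Sum of female ASFRs = 0.1552 + 0.2130 + 0.1634 + 0.0496 + 0.0094 + 0.0012 = 0.5918
GRR = 5 × 0.5918 = 2.959

2.959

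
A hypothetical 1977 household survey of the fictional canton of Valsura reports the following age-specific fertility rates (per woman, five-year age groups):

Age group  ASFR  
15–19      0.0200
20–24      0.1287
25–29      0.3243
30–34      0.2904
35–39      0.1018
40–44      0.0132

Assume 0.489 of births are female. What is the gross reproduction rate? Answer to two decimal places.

Proportion female at birth = 0.489.
Sum of ASFRs = 0.0200 + 0.1287 + 0.3243 + 0.2904 + 0.1018 + 0.0132 = 0.8784
TFR = 5 × 0.8784 = 4.392
GRR = 0.489 × 4.392 = 2.14769

2.15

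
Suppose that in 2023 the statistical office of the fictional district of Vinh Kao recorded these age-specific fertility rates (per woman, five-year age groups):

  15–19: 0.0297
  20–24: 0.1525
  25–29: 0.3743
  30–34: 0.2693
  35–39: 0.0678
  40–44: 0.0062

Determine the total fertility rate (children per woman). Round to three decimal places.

4.499

Sum of ASFRs = 0.0297 + 0.1525 + 0.3743 + 0.2693 + 0.0678 + 0.0062 = 0.8998
TFR = 5 × 0.8998 = 4.499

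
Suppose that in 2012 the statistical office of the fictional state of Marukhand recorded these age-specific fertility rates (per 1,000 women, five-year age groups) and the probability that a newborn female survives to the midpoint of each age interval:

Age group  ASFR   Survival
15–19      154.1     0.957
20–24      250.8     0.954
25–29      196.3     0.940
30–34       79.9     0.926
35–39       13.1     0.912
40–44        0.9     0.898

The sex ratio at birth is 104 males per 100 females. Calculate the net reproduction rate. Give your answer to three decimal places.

Proportion female at birth = 100 / (100 + 104) = 0.49020.
Survival-weighted fertility by age (5·fₓ·Sₓ):
  15–19: 5 × 154.1/1000 × 0.957 = 0.73737
  20–24: 5 × 250.8/1000 × 0.954 = 1.19632
  25–29: 5 × 196.3/1000 × 0.940 = 0.92261
  30–34: 5 × 79.9/1000 × 0.926 = 0.36994
  35–39: 5 × 13.1/1000 × 0.912 = 0.05974
  40–44: 5 × 0.9/1000 × 0.898 = 0.00404
Sum = 3.29002
NRR = 0.49020 × 3.29002 = 1.61277

1.613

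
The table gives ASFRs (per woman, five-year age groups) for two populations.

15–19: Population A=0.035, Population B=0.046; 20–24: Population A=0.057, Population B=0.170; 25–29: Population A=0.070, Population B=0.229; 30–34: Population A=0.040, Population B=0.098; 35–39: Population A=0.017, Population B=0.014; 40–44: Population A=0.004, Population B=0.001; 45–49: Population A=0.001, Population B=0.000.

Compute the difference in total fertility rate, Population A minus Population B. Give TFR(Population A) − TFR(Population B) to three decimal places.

-1.670

Population A:
  Sum of ASFRs = 0.035 + 0.057 + 0.070 + 0.040 + 0.017 + 0.004 + 0.001 = 0.224
  TFR = 5 × 0.224 = 1.12
Population B:
  Sum of ASFRs = 0.046 + 0.170 + 0.229 + 0.098 + 0.014 + 0.001 + 0.000 = 0.558
  TFR = 5 × 0.558 = 2.79
Difference = 1.12 − 2.79 = -1.67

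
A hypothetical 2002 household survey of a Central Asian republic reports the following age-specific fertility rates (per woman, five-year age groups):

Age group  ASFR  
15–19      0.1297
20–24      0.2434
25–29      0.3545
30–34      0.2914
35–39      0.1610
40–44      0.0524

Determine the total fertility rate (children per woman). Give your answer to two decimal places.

6.16

Sum of ASFRs = 0.1297 + 0.2434 + 0.3545 + 0.2914 + 0.1610 + 0.0524 = 1.2324
TFR = 5 × 1.2324 = 6.162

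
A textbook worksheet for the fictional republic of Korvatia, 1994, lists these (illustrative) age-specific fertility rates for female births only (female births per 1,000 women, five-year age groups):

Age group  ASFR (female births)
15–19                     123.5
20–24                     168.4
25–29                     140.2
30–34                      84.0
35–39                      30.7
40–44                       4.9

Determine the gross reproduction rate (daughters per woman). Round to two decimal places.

Sum of female ASFRs = 123.5 + 168.4 + 140.2 + 84.0 + 30.7 + 4.9 = 551.7
GRR = 5 × 551.7 / 1000 = 2.7585

2.76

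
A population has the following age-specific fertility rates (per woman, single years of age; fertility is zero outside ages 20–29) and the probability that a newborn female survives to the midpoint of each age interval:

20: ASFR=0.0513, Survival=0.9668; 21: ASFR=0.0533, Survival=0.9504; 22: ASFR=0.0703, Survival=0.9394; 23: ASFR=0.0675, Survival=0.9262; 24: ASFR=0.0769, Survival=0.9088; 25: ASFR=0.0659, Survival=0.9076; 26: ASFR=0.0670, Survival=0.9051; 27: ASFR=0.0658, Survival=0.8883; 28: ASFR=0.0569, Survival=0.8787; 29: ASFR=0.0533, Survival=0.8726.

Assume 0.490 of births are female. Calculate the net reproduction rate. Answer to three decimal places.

0.281

Proportion female at birth = 0.490.
Weighting each age-specific rate by interval width and survival:
  20: 1 × 0.0513 × 0.9668 = 0.04960
  21: 1 × 0.0533 × 0.9504 = 0.05066
  22: 1 × 0.0703 × 0.9394 = 0.06604
  23: 1 × 0.0675 × 0.9262 = 0.06252
  24: 1 × 0.0769 × 0.9088 = 0.06989
  25: 1 × 0.0659 × 0.9076 = 0.05981
  26: 1 × 0.0670 × 0.9051 = 0.06064
  27: 1 × 0.0658 × 0.8883 = 0.05845
  28: 1 × 0.0569 × 0.8787 = 0.05000
  29: 1 × 0.0533 × 0.8726 = 0.04651
Sum = 0.57412
NRR = 0.490 × 0.57412 = 0.28132
An NRR under 1 implies long-run decline under these rates.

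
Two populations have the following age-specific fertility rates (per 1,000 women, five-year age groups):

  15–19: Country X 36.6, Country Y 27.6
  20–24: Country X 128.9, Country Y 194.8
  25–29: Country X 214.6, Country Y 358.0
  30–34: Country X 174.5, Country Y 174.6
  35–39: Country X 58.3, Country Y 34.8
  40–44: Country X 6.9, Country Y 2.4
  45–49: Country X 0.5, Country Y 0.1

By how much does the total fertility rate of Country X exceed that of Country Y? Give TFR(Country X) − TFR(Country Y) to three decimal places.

Country X:
  Sum of ASFRs = 36.6 + 128.9 + 214.6 + 174.5 + 58.3 + 6.9 + 0.5 = 620.3
  TFR = 5 × 620.3 / 1000 = 3.1015
Country Y:
  Sum of ASFRs = 27.6 + 194.8 + 358.0 + 174.6 + 34.8 + 2.4 + 0.1 = 792.3
  TFR = 5 × 792.3 / 1000 = 3.9615
Difference = 3.1015 − 3.9615 = -0.86

-0.860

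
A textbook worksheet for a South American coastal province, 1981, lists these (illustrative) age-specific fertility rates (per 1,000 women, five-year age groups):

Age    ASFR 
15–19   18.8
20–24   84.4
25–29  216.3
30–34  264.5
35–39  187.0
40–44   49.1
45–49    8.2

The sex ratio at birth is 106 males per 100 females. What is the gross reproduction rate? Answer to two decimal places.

2.01

Proportion female at birth = 100 / (100 + 106) = 0.48544.
Sum of ASFRs = 18.8 + 84.4 + 216.3 + 264.5 + 187.0 + 49.1 + 8.2 = 828.3
TFR = 5 × 828.3 / 1000 = 4.1415
GRR = 0.48544 × 4.1415 = 2.01045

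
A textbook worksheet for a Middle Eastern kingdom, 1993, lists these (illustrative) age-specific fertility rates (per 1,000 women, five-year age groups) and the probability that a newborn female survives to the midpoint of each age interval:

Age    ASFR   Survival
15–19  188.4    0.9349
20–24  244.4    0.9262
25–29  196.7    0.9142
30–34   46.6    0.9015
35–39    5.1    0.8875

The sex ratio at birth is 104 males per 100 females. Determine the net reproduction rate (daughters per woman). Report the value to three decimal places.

1.541

Proportion female at birth = 100 / (100 + 104) = 0.49020.
Per-age-group product (5 × ASFR × survival probability):
  15–19: 5 × 188.4/1000 × 0.9349 = 0.88068
  20–24: 5 × 244.4/1000 × 0.9262 = 1.13182
  25–29: 5 × 196.7/1000 × 0.9142 = 0.89912
  30–34: 5 × 46.6/1000 × 0.9015 = 0.21005
  35–39: 5 × 5.1/1000 × 0.8875 = 0.02263
Sum = 3.14430
NRR = 0.49020 × 3.14430 = 1.54134
With NRR above 1 the population is above replacement fertility.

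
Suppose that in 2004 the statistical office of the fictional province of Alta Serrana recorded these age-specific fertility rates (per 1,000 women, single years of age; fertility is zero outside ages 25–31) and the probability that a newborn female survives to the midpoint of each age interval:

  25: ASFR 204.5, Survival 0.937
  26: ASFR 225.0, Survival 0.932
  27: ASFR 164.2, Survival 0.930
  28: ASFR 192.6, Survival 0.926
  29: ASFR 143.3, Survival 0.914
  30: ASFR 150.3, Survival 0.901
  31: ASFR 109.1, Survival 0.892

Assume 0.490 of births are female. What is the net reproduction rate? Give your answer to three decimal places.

Proportion female at birth = 0.490.
Each age group contributes 1 × ASFR × survival:
  25: 1 × 204.5/1000 × 0.937 = 0.19162
  26: 1 × 225.0/1000 × 0.932 = 0.20970
  27: 1 × 164.2/1000 × 0.930 = 0.15271
  28: 1 × 192.6/1000 × 0.926 = 0.17835
  29: 1 × 143.3/1000 × 0.914 = 0.13098
  30: 1 × 150.3/1000 × 0.901 = 0.13542
  31: 1 × 109.1/1000 × 0.892 = 0.09732
Sum = 1.09610
NRR = 0.490 × 1.09610 = 0.53709

0.537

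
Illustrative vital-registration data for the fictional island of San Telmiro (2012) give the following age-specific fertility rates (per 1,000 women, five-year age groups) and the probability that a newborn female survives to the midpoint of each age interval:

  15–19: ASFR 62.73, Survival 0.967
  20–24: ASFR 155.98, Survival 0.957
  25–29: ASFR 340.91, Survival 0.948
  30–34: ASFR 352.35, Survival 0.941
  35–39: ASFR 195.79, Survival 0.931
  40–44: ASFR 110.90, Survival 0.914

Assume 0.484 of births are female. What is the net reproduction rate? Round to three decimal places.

Proportion female at birth = 0.484.
Each age group contributes 5 × ASFR × survival:
  15–19: 5 × 62.73/1000 × 0.967 = 0.30330
  20–24: 5 × 155.98/1000 × 0.957 = 0.74636
  25–29: 5 × 340.91/1000 × 0.948 = 1.61591
  30–34: 5 × 352.35/1000 × 0.941 = 1.65781
  35–39: 5 × 195.79/1000 × 0.931 = 0.91140
  40–44: 5 × 110.90/1000 × 0.914 = 0.50681
Sum = 5.74159
NRR = 0.484 × 5.74159 = 2.77893
NRR > 1, so each generation more than replaces itself.

2.779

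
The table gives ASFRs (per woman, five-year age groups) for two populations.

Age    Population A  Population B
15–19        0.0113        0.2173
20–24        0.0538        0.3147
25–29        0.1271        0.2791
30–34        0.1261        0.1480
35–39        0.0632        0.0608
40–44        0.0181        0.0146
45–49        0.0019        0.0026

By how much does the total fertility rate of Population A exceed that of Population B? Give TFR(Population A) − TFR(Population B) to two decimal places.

-3.18

Population A:
  Sum of ASFRs = 0.0113 + 0.0538 + 0.1271 + 0.1261 + 0.0632 + 0.0181 + 0.0019 = 0.4015
  TFR = 5 × 0.4015 = 2.0075
Population B:
  Sum of ASFRs = 0.2173 + 0.3147 + 0.2791 + 0.1480 + 0.0608 + 0.0146 + 0.0026 = 1.0371
  TFR = 5 × 1.0371 = 5.1855
Difference = 2.0075 − 5.1855 = -3.178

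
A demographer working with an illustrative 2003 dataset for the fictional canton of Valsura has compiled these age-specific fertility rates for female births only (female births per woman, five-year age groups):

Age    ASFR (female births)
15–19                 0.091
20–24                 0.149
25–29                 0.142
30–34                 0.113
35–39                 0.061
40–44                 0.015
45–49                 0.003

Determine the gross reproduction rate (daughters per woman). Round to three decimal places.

Sum of female ASFRs = 0.091 + 0.149 + 0.142 + 0.113 + 0.061 + 0.015 + 0.003 = 0.574
GRR = 5 × 0.574 = 2.87

2.870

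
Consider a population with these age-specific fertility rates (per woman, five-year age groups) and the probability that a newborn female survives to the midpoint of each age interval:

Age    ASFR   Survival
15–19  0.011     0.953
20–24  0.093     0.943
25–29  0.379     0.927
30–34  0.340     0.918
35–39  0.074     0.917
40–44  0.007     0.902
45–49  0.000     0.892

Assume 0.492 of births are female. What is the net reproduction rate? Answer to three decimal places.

2.056

Proportion female at birth = 0.492.
Per-age-group product (5 × ASFR × survival probability):
  15–19: 5 × 0.011 × 0.953 = 0.05242
  20–24: 5 × 0.093 × 0.943 = 0.43850
  25–29: 5 × 0.379 × 0.927 = 1.75667
  30–34: 5 × 0.340 × 0.918 = 1.56060
  35–39: 5 × 0.074 × 0.917 = 0.33929
  40–44: 5 × 0.007 × 0.902 = 0.03157
  45–49: 5 × 0.000 × 0.892 = 0.00000
Sum = 4.17905
NRR = 0.492 × 4.17905 = 2.05609
With NRR above 1 the population is above replacement fertility.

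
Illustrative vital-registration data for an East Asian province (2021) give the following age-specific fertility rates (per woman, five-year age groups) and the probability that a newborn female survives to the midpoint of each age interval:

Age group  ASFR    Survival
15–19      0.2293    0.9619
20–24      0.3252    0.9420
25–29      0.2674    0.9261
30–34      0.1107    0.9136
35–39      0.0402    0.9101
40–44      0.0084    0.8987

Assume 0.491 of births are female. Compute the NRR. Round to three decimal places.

Proportion female at birth = 0.491.
Weighting each age-specific rate by interval width and survival:
  15–19: 5 × 0.2293 × 0.9619 = 1.10282
  20–24: 5 × 0.3252 × 0.9420 = 1.53169
  25–29: 5 × 0.2674 × 0.9261 = 1.23820
  30–34: 5 × 0.1107 × 0.9136 = 0.50568
  35–39: 5 × 0.0402 × 0.9101 = 0.18293
  40–44: 5 × 0.0084 × 0.8987 = 0.03775
Sum = 4.59907
NRR = 0.491 × 4.59907 = 2.25814

2.258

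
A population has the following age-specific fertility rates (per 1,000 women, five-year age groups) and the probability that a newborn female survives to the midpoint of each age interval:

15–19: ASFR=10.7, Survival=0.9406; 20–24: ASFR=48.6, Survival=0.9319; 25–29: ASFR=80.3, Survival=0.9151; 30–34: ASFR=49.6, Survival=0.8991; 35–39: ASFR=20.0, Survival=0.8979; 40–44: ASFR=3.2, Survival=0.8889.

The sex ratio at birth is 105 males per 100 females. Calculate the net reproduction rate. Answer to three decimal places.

Proportion female at birth = 100 / (100 + 105) = 0.48780.
Each age group contributes 5 × ASFR × survival:
  15–19: 5 × 10.7/1000 × 0.9406 = 0.05032
  20–24: 5 × 48.6/1000 × 0.9319 = 0.22645
  25–29: 5 × 80.3/1000 × 0.9151 = 0.36741
  30–34: 5 × 49.6/1000 × 0.8991 = 0.22298
  35–39: 5 × 20.0/1000 × 0.8979 = 0.08979
  40–44: 5 × 3.2/1000 × 0.8889 = 0.01422
Sum = 0.97117
NRR = 0.48780 × 0.97117 = 0.47374

0.474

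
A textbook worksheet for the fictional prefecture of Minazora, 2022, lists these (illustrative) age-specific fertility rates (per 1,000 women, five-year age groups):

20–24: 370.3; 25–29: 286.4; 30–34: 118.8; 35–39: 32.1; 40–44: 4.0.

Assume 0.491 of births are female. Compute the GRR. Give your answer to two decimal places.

1.99

Proportion female at birth = 0.491.
Sum of ASFRs = 370.3 + 286.4 + 118.8 + 32.1 + 4.0 = 811.6
TFR = 5 × 811.6 / 1000 = 4.058
GRR = 0.491 × 4.058 = 1.99248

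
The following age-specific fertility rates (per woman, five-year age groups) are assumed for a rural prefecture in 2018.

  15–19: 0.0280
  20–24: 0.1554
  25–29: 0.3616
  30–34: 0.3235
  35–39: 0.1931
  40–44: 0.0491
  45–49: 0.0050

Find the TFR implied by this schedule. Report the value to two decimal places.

Sum of ASFRs = 0.0280 + 0.1554 + 0.3616 + 0.3235 + 0.1931 + 0.0491 + 0.0050 = 1.1157
TFR = 5 × 1.1157 = 5.5785

5.58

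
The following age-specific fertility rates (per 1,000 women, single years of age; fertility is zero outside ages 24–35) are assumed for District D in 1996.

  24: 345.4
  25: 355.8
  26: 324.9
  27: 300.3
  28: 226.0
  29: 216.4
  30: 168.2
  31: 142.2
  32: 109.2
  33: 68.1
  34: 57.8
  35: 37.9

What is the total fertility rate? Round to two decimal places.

Sum of ASFRs = 345.4 + 355.8 + 324.9 + 300.3 + 226.0 + 216.4 + 168.2 + 142.2 + 109.2 + 68.1 + 57.8 + 37.9 = 2352.2
TFR = 2352.2 / 1000 = 2.3522

2.35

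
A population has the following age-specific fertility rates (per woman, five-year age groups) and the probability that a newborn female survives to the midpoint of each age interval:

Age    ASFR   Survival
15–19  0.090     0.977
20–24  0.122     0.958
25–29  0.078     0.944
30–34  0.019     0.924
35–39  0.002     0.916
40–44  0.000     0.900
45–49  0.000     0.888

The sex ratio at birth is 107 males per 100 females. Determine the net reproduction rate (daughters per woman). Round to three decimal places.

0.719

Proportion female at birth = 100 / (100 + 107) = 0.48309.
Each age group contributes 5 × ASFR × survival:
  15–19: 5 × 0.090 × 0.977 = 0.43965
  20–24: 5 × 0.122 × 0.958 = 0.58438
  25–29: 5 × 0.078 × 0.944 = 0.36816
  30–34: 5 × 0.019 × 0.924 = 0.08778
  35–39: 5 × 0.002 × 0.916 = 0.00916
  40–44: 5 × 0.000 × 0.900 = 0.00000
  45–49: 5 × 0.000 × 0.888 = 0.00000
Sum = 1.48913
NRR = 0.48309 × 1.48913 = 0.71938
With NRR below 1 the population is below replacement fertility.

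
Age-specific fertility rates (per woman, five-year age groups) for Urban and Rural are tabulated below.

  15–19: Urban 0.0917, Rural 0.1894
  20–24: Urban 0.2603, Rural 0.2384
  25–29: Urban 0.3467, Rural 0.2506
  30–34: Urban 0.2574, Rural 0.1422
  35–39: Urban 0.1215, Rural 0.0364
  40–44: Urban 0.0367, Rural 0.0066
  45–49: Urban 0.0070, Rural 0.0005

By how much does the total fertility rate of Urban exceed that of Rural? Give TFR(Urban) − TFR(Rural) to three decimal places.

1.286

Urban:
  Sum of ASFRs = 0.0917 + 0.2603 + 0.3467 + 0.2574 + 0.1215 + 0.0367 + 0.0070 = 1.1213
  TFR = 5 × 1.1213 = 5.6065
Rural:
  Sum of ASFRs = 0.1894 + 0.2384 + 0.2506 + 0.1422 + 0.0364 + 0.0066 + 0.0005 = 0.8641
  TFR = 5 × 0.8641 = 4.3205
Difference = 5.6065 − 4.3205 = 1.286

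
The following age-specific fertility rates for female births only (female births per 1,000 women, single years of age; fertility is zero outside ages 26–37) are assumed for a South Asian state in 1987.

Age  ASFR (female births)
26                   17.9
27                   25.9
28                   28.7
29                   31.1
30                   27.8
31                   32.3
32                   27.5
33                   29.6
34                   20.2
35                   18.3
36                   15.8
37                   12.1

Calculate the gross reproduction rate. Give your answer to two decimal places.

Sum of female ASFRs = 17.9 + 25.9 + 28.7 + 31.1 + 27.8 + 32.3 + 27.5 + 29.6 + 20.2 + 18.3 + 15.8 + 12.1 = 287.2
GRR = 287.2 / 1000 = 0.2872

0.29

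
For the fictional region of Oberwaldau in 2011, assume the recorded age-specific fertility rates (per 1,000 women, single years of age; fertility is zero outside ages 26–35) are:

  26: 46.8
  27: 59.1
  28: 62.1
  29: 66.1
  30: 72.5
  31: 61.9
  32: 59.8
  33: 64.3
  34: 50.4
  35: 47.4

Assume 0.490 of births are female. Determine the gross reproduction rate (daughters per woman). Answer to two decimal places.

Proportion female at birth = 0.490.
Sum of ASFRs = 46.8 + 59.1 + 62.1 + 66.1 + 72.5 + 61.9 + 59.8 + 64.3 + 50.4 + 47.4 = 590.4
TFR = 590.4 / 1000 = 0.5904
GRR = 0.490 × 0.5904 = 0.28930

0.29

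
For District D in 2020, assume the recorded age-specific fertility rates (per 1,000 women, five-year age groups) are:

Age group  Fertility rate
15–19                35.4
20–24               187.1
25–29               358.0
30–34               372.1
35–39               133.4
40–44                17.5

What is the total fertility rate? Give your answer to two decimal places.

Sum of ASFRs = 35.4 + 187.1 + 358.0 + 372.1 + 133.4 + 17.5 = 1103.5
TFR = 5 × 1103.5 / 1000 = 5.5175

5.52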